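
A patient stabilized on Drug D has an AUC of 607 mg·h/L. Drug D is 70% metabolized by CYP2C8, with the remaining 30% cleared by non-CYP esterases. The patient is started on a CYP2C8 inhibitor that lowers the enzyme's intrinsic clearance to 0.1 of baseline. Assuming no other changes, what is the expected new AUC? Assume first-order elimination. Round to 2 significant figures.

1.6 × 10³ mg·h/L

The CYP2C8 pathway (70% of clearance) drops to 0.1× activity: 0.7 × 0.1 = 0.07.
The remaining 30% of clearance is unaffected.
CL_new/CL_old = 0.07 + 0.3 = 0.37.
New AUC = baseline ÷ relative clearance = 607 / 0.37 = 1.6 × 10³ mg·h/L.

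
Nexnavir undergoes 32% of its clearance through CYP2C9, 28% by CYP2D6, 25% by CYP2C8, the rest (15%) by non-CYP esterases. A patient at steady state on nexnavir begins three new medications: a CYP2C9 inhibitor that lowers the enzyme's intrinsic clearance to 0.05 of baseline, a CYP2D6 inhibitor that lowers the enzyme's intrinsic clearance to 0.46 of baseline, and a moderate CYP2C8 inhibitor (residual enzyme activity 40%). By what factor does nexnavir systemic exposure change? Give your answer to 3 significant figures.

2.53

The CYP2C9 pathway (32% of clearance) falls to 0.05× activity: 0.32 × 0.05 = 0.016.
The CYP2D6 pathway (28% of clearance) drops to 0.46× activity: 0.28 × 0.46 = 0.1288.
The CYP2C8 pathway (25% of clearance) drops to 0.4× activity: 0.25 × 0.4 = 0.1.
The remaining 15% of clearance is unaffected.
CL_new/CL_old = 0.016 + 0.1288 + 0.1 + 0.15 = 0.3948.
Because systemic exposure varies inversely with clearance, the combined effect is 1 / 0.3948 = 2.53.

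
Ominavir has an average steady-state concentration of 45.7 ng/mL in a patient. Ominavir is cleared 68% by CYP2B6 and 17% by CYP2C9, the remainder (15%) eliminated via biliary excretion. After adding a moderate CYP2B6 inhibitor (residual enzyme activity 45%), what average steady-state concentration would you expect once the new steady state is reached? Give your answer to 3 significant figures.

73.0 ng/mL

The CYP2B6 pathway (68% of clearance) falls to 0.45× activity: 0.68 × 0.45 = 0.306.
CYP2C9 (17%) and the residual 15% are unaffected.
CL_new/CL_old = 0.306 + 0.17 + 0.15 = 0.626.
With dosing unchanged, average steady-state concentration scales as 1/CL: 45.7 / 0.626 = 73.0 ng/mL.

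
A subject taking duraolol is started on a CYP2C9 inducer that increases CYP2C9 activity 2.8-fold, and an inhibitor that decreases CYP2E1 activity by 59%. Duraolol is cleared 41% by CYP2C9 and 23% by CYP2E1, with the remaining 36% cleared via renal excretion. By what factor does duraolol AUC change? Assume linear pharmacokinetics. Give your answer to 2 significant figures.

0.62

The CYP2C9 pathway (41% of clearance) increases to 2.8× activity: 0.41 × 2.8 = 1.148.
The CYP2E1 pathway (23% of clearance) drops to 0.41× activity: 0.23 × 0.41 = 0.0943.
The remaining 36% of clearance is unaffected.
New clearance relative to baseline: 1.148 + 0.0943 + 0.36 = 1.6023.
Net AUC ratio = 1 / 1.6023 = 0.62.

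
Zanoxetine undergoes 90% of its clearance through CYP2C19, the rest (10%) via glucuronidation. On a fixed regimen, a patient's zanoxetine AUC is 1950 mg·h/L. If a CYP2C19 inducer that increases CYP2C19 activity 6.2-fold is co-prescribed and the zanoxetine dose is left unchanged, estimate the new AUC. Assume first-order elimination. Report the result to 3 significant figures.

The CYP2C19 pathway (90% of clearance) is boosted to 6.2× activity: 0.9 × 6.2 = 5.58.
The remaining 10% of clearance is unaffected.
Relative clearance = 5.58 + 0.1 = 5.68.
New AUC = baseline ÷ relative clearance = 1950 / 5.68 = 343 mg·h/L.

343 mg·h/L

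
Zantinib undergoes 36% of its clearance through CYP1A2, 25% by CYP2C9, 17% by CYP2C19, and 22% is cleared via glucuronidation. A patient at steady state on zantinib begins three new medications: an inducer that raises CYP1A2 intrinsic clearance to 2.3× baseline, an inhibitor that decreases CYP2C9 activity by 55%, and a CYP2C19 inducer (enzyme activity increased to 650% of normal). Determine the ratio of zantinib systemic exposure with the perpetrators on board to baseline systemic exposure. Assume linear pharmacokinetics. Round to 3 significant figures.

0.441

The CYP1A2 pathway (36% of clearance) rises to 2.3× activity: 0.36 × 2.3 = 0.828.
The CYP2C9 pathway (25% of clearance) is reduced to 0.45× activity: 0.25 × 0.45 = 0.1125.
The CYP2C19 pathway (17% of clearance) is boosted to 6.5× activity: 0.17 × 6.5 = 1.105.
The remaining 22% of clearance is unaffected.
CL_new/CL_old = 0.828 + 0.1125 + 1.105 + 0.22 = 2.2655.
Systemic exposure ∝ 1/CL: fold-change = 1 / 2.2655 = 0.441.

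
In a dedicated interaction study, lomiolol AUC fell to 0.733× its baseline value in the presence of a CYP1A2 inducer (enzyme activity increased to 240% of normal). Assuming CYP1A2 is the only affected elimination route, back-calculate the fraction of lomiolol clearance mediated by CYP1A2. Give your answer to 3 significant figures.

Let fm be the CYP1A2 fraction. New clearance relative to baseline = fm × 2.4 + (1 − fm).
AUC ratio = 1 / (new CL fraction), so new CL fraction = 1 / 0.733 = 1.364.
fm × 2.4 + 1 − fm = 1.364  ⇒  fm × (2.4 − 1) = 0.3643  ⇒  fm = 0.260.

0.260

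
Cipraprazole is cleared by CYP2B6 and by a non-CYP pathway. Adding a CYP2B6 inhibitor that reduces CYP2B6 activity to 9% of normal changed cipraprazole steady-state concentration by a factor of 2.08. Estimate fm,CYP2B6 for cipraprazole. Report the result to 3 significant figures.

Let x = fm,CYP2B6. Because steady-state concentration ∝ 1/CL, relative clearance fell to 1/2.08 = 0.4808.
Setting x·0.09 + (1 − x) = 0.4808 and solving: x = (0.4808 − 1)/(0.09 − 1) = 0.571.

0.571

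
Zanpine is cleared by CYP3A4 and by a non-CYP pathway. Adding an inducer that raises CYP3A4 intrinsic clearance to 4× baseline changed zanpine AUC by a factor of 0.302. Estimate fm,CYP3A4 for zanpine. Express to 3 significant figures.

0.770

Let x = fm,CYP3A4. Because AUC ∝ 1/CL, relative clearance rose to 1/0.302 = 3.311.
Only the CYP3A4 route changed, so 3.311 = x·4 + (1 − x), giving x = 0.770.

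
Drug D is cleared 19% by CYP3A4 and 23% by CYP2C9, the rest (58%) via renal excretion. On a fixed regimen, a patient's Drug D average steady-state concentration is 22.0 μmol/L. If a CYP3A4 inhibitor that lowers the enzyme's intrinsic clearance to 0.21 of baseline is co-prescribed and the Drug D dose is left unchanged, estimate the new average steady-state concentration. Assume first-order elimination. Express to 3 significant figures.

CYP3A4: 0.19 × 0.21 = 0.0399
CYP2C9: 0.23 (unchanged)
Other: 0.58 (unchanged)
New clearance relative to baseline: 0.0399 + 0.23 + 0.58 = 0.8499.
New average steady-state concentration = baseline ÷ relative clearance = 22.0 / 0.8499 = 25.9 μmol/L.

25.9 μmol/L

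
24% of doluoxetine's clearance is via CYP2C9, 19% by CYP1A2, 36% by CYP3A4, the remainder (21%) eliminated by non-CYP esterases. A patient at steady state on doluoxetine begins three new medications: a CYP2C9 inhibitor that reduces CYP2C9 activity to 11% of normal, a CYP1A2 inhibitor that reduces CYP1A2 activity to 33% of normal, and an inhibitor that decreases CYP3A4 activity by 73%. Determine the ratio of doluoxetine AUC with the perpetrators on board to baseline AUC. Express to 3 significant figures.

2.52

The CYP2C9 pathway (24% of clearance) drops to 0.11× activity: 0.24 × 0.11 = 0.0264.
The CYP1A2 pathway (19% of clearance) is reduced to 0.33× activity: 0.19 × 0.33 = 0.0627.
The CYP3A4 pathway (36% of clearance) falls to 0.27× activity: 0.36 × 0.27 = 0.0972.
Non-CYP routes (21%) are unchanged.
CL_new/CL_old = 0.0264 + 0.0627 + 0.0972 + 0.21 = 0.3963.
Because AUC varies inversely with clearance, the combined effect is 1 / 0.3963 = 2.52.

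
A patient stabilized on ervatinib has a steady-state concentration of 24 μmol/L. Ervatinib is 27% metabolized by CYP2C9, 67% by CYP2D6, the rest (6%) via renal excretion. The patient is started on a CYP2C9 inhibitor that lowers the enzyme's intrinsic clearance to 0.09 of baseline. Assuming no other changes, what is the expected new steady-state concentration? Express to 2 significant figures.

32 μmol/L

CYP2C9: 0.27 × 0.09 = 0.0243
CYP2D6: 0.67 (unchanged)
Other: 0.06 (unchanged)
CL_new/CL_old = 0.0243 + 0.67 + 0.06 = 0.7543.
Steady-state concentration ∝ 1/CL, so new value = 24 / 0.7543 = 32 μmol/L.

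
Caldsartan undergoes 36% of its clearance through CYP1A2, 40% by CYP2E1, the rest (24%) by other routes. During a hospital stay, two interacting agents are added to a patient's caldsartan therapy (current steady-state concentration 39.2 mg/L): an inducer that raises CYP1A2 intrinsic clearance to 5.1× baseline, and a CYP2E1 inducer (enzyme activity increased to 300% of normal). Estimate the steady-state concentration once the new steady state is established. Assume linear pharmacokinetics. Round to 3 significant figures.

The CYP1A2 pathway (36% of clearance) rises to 5.1× activity: 0.36 × 5.1 = 1.836.
The CYP2E1 pathway (40% of clearance) increases to 3× activity: 0.4 × 3 = 1.2.
The remaining 24% of clearance is unaffected.
CL_new/CL_old = 1.836 + 1.2 + 0.24 = 3.276.
Steady-state concentration ∝ 1/CL: new value = 39.2 / 3.276 = 12.0 mg/L.

12.0 mg/L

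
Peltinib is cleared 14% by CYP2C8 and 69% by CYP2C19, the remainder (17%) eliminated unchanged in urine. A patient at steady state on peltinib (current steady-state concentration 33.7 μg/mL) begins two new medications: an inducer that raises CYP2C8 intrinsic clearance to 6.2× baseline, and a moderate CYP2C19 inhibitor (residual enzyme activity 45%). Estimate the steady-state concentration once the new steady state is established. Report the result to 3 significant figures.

25.0 μg/mL

CYP2C8: 0.14 × 6.2 = 0.868
CYP2C19: 0.69 × 0.45 = 0.3105
Other: 0.17 (unchanged)
Relative clearance = 0.868 + 0.3105 + 0.17 = 1.3485.
New steady-state concentration = 33.7 / 1.3485 = 25.0 μg/mL (concentration scales inversely with clearance).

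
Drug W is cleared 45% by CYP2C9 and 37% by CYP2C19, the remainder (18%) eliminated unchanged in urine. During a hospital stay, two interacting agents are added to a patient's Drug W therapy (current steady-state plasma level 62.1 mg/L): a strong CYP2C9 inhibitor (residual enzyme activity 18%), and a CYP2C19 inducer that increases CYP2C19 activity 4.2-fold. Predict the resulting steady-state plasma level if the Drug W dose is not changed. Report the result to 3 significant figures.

CYP2C9: 0.45 × 0.18 = 0.081
CYP2C19: 0.37 × 4.2 = 1.554
Other: 0.18 (unchanged)
New clearance relative to baseline: 0.081 + 1.554 + 0.18 = 1.815.
Dividing the baseline by the relative clearance: 62.1 / 1.815 = 34.2 mg/L.

34.2 mg/L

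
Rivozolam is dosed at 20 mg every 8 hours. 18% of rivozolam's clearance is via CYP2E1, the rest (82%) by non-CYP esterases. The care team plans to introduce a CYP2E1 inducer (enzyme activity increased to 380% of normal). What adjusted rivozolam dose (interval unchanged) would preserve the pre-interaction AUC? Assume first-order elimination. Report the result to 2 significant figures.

30 mg

CYP2E1: 0.18 × 3.8 = 0.684
Other: 0.82 (unchanged)
Relative clearance = 0.684 + 0.82 = 1.504.
To maintain the same steady-state level, dose must scale with clearance: new dose = 20 × 1.504 = 30 mg.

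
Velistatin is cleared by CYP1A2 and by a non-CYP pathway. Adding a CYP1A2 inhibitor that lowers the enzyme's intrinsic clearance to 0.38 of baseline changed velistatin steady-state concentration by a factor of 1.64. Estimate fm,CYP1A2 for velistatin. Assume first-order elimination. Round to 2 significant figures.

0.63

Write x for the fraction cleared via CYP1A2. The observed steady-state concentration change means clearance fell to 1/1.64 = 0.6098 of baseline.
Setting x·0.38 + (1 − x) = 0.6098 and solving: x = (0.6098 − 1)/(0.38 − 1) = 0.63.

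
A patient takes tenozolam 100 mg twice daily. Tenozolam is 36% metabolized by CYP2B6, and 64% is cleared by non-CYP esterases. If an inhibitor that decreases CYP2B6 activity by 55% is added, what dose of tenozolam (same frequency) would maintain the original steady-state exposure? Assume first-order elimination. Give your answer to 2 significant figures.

80 mg

The CYP2B6 pathway (36% of clearance) falls to 0.45× activity: 0.36 × 0.45 = 0.162.
Non-CYP routes (64%) are unchanged.
New clearance relative to baseline: 0.162 + 0.64 = 0.802.
Exposure is unchanged when dose changes in proportion to clearance. New dose = 100 mg × 0.802 = 80 mg.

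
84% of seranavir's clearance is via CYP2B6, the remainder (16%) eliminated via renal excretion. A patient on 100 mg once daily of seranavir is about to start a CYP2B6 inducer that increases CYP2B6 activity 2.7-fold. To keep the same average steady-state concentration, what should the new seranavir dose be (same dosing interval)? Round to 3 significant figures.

243 mg

CYP2B6: 0.84 × 2.7 = 2.268
Other: 0.16 (unchanged)
CL_new/CL_old = 2.268 + 0.16 = 2.428.
Css,avg = (dose rate)/CL, so holding Css fixed requires dose ∝ CL: 100 × 2.428 = 243 mg.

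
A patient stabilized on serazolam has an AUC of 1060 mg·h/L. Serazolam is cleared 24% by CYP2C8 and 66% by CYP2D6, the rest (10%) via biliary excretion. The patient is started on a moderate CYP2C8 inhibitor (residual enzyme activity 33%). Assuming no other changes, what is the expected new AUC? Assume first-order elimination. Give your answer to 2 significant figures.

The CYP2C8 pathway (24% of clearance) is reduced to 0.33× activity: 0.24 × 0.33 = 0.0792.
CYP2D6 (66%) and the residual 10% are unaffected.
Relative clearance = 0.0792 + 0.66 + 0.1 = 0.8392.
AUC ∝ 1/CL, so new value = 1060 / 0.8392 = 1.3 × 10³ mg·h/L.

1.3 × 10³ mg·h/L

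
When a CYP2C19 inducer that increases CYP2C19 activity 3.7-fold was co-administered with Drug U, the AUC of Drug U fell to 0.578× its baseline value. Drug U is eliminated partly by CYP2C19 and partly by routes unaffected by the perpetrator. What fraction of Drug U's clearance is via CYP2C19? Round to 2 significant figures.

CL'/CL = 1 / 0.578 = 1.73
3.7·fm + (1 − fm) = 1.73
fm = (1.73 − 1) / (3.7 − 1) = 0.27

0.27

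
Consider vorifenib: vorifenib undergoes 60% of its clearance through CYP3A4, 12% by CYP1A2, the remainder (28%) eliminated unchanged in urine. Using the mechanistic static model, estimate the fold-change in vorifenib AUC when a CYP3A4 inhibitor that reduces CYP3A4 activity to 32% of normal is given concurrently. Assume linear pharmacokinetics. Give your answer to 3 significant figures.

1.69

CYP3A4: 0.6 × 0.32 = 0.192
CYP1A2: 0.12 (unchanged)
Other: 0.28 (unchanged)
CL_new/CL_old = 0.192 + 0.12 + 0.28 = 0.592.
AUC is inversely proportional to clearance, so the fold-change is 1 / 0.592 = 1.69.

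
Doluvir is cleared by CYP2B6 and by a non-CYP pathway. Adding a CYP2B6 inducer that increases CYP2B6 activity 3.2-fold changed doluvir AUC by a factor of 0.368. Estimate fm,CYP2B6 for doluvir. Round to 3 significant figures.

Let x = fm,CYP2B6. Because AUC ∝ 1/CL, relative clearance rose to 1/0.368 = 2.717.
Only the CYP2B6 route changed, so 2.717 = x·3.2 + (1 − x), giving x = 0.781.

0.781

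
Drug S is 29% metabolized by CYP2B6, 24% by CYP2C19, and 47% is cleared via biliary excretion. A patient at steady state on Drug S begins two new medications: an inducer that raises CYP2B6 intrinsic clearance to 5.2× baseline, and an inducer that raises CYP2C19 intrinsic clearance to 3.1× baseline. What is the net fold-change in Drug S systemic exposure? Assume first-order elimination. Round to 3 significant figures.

0.367

The CYP2B6 pathway (29% of clearance) rises to 5.2× activity: 0.29 × 5.2 = 1.508.
The CYP2C19 pathway (24% of clearance) rises to 3.1× activity: 0.24 × 3.1 = 0.744.
The remaining 47% of clearance is unaffected.
CL_new/CL_old = 1.508 + 0.744 + 0.47 = 2.722.
Because systemic exposure varies inversely with clearance, the combined effect is 1 / 2.722 = 0.367.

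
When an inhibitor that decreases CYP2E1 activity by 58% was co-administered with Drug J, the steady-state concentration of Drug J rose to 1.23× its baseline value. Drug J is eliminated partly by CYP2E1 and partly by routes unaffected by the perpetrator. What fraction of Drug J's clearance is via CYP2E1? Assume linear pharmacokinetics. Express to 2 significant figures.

0.32

Let fm be the CYP2E1 fraction. New clearance relative to baseline = fm × 0.42 + (1 − fm).
Steady-state concentration ratio = 1 / (new CL fraction), so new CL fraction = 1 / 1.23 = 0.813.
fm × 0.42 + 1 − fm = 0.813  ⇒  fm × (0.42 − 1) = −0.187  ⇒  fm = 0.32.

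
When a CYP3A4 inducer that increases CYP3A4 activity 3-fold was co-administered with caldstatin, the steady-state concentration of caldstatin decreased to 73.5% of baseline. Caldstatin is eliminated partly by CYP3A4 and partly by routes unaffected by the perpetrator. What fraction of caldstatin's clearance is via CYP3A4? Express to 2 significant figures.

0.18

Let fm be the CYP3A4 fraction. New clearance relative to baseline = fm × 3 + (1 − fm).
Steady-state concentration ratio = 1 / (new CL fraction), so new CL fraction = 1 / 0.735 = 1.361.
fm × 3 + 1 − fm = 1.361  ⇒  fm × (3 − 1) = 0.3605  ⇒  fm = 0.18.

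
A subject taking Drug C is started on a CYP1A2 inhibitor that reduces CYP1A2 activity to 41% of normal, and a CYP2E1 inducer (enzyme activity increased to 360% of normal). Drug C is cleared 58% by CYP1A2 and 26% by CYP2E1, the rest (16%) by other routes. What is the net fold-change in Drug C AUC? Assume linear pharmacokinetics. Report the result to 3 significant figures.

0.750

The CYP1A2 pathway (58% of clearance) drops to 0.41× activity: 0.58 × 0.41 = 0.2378.
The CYP2E1 pathway (26% of clearance) rises to 3.6× activity: 0.26 × 3.6 = 0.936.
The remaining 16% of clearance is unaffected.
Relative clearance = 0.2378 + 0.936 + 0.16 = 1.3338.
Net AUC ratio = 1 / 1.3338 = 0.750.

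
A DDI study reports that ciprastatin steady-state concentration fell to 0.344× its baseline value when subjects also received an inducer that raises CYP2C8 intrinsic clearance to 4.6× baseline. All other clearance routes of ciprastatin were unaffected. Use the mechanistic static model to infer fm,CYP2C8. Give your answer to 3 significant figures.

Let x = fm,CYP2C8. Because steady-state concentration ∝ 1/CL, relative clearance rose to 1/0.344 = 2.907.
Setting x·4.6 + (1 − x) = 2.907 and solving: x = (2.907 − 1)/(4.6 − 1) = 0.530.

0.530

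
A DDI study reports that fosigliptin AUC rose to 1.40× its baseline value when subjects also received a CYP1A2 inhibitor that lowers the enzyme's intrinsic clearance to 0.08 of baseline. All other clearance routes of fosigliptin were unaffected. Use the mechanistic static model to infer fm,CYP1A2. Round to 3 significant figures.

Call the CYP1A2 fraction fm. After the interaction, CL_new/CL_old = fm × 0.08 + (1 − fm).
AUC ratio = 1 / (new CL fraction), so new CL fraction = 1 / 1.40 = 0.7143.
fm × 0.08 + 1 − fm = 0.7143  ⇒  fm × (0.08 − 1) = −0.2857  ⇒  fm = 0.311.

0.311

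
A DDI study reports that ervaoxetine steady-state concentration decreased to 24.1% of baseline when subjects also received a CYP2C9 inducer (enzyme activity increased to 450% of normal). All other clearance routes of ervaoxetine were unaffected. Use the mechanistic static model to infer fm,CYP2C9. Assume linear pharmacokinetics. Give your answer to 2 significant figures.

0.90

Let x = fm,CYP2C9. Because steady-state concentration ∝ 1/CL, relative clearance rose to 1/0.241 = 4.149.
Setting x·4.5 + (1 − x) = 4.149 and solving: x = (4.149 − 1)/(4.5 − 1) = 0.90.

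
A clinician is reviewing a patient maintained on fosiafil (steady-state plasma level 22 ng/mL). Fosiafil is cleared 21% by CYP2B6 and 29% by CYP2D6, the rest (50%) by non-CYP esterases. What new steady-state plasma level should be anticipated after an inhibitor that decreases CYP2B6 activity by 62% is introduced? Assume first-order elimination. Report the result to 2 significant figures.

25 ng/mL

The CYP2B6 pathway (21% of clearance) drops to 0.38× activity: 0.21 × 0.38 = 0.0798.
CYP2D6 (29%) and the residual 50% are unaffected.
CL_new/CL_old = 0.0798 + 0.29 + 0.5 = 0.8698.
Steady-state plasma level ∝ 1/CL, so new value = 22 / 0.8698 = 25 ng/mL.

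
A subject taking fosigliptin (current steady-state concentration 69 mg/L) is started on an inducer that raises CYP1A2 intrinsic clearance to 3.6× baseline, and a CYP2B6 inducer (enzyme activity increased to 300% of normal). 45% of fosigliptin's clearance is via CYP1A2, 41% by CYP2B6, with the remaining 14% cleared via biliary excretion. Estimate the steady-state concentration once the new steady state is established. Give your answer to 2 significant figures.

23 mg/L

The CYP1A2 pathway (45% of clearance) is boosted to 3.6× activity: 0.45 × 3.6 = 1.62.
The CYP2B6 pathway (41% of clearance) rises to 3× activity: 0.41 × 3 = 1.23.
Non-CYP routes (14%) are unchanged.
Relative clearance = 1.62 + 1.23 + 0.14 = 2.99.
Dividing the baseline by the relative clearance: 69 / 2.99 = 23 mg/L.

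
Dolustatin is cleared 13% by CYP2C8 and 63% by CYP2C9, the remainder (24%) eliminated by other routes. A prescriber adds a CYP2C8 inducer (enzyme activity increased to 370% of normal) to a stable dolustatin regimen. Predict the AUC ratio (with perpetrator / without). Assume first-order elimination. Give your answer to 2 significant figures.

The CYP2C8 pathway (13% of clearance) is boosted to 3.7× activity: 0.13 × 3.7 = 0.481.
CYP2C9 (63%) and the residual 24% are unaffected.
CL_new/CL_old = 0.481 + 0.63 + 0.24 = 1.351.
AUC ratio = CL_old/CL_new = 1 / 1.351 = 0.74.

0.74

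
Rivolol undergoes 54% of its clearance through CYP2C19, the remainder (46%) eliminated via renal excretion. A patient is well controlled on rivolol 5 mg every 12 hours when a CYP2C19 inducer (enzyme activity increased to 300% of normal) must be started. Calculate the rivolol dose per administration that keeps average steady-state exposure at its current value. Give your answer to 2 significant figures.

CYP2C19: 0.54 × 3 = 1.62
Other: 0.46 (unchanged)
Relative clearance = 1.62 + 0.46 = 2.08.
Exposure is unchanged when dose changes in proportion to clearance. New dose = 5 mg × 2.08 = 10 mg.

10 mg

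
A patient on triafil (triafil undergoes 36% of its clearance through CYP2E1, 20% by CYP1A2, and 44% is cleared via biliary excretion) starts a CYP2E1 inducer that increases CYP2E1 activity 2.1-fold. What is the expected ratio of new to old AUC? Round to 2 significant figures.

The CYP2E1 pathway (36% of clearance) increases to 2.1× activity: 0.36 × 2.1 = 0.756.
CYP1A2 (20%) and the residual 44% are unaffected.
CL_new/CL_old = 0.756 + 0.2 + 0.44 = 1.396.
AUC is inversely proportional to clearance, so the fold-change is 1 / 1.396 = 0.72.

0.72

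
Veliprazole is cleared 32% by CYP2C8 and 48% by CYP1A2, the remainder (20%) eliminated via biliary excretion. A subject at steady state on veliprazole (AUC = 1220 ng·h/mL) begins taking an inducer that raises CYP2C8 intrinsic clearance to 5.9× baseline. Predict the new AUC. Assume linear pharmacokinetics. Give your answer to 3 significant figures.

The CYP2C8 pathway (32% of clearance) rises to 5.9× activity: 0.32 × 5.9 = 1.888.
CYP1A2 (48%) and the residual 20% are unaffected.
Relative clearance = 1.888 + 0.48 + 0.2 = 2.568.
AUC ∝ 1/CL, so new value = 1220 / 2.568 = 475 ng·h/mL.

475 ng·h/mL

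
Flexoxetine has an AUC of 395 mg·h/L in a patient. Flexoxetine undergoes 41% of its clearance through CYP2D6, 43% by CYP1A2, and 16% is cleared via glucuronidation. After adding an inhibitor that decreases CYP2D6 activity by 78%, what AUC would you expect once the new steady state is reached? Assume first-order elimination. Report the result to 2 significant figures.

5.8 × 10² mg·h/L

CYP2D6: 0.41 × 0.22 = 0.0902
CYP1A2: 0.43 (unchanged)
Other: 0.16 (unchanged)
Relative clearance = 0.0902 + 0.43 + 0.16 = 0.6802.
AUC ∝ 1/CL, so new value = 395 / 0.6802 = 5.8 × 10² mg·h/L.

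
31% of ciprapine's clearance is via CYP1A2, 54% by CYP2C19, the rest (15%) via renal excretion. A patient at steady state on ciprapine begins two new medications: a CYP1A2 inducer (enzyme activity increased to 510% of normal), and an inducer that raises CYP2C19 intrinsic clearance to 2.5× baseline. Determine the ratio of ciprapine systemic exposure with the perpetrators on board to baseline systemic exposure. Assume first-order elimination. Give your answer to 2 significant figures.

0.32

CYP1A2: 0.31 × 5.1 = 1.581
CYP2C19: 0.54 × 2.5 = 1.35
Other: 0.15 (unchanged)
New clearance relative to baseline: 1.581 + 1.35 + 0.15 = 3.081.
Because systemic exposure varies inversely with clearance, the combined effect is 1 / 3.081 = 0.32.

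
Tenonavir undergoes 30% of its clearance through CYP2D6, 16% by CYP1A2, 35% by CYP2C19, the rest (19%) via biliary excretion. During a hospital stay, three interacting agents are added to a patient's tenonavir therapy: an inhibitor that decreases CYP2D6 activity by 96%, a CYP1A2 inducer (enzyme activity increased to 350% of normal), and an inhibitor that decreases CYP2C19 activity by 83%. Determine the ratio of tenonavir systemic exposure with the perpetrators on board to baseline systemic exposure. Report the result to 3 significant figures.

The CYP2D6 pathway (30% of clearance) is reduced to 0.04× activity: 0.3 × 0.04 = 0.012.
The CYP1A2 pathway (16% of clearance) is boosted to 3.5× activity: 0.16 × 3.5 = 0.56.
The CYP2C19 pathway (35% of clearance) falls to 0.17× activity: 0.35 × 0.17 = 0.0595.
The remaining 19% of clearance is unaffected.
New clearance relative to baseline: 0.012 + 0.56 + 0.0595 + 0.19 = 0.8215.
Systemic exposure ∝ 1/CL: fold-change = 1 / 0.8215 = 1.22.

1.22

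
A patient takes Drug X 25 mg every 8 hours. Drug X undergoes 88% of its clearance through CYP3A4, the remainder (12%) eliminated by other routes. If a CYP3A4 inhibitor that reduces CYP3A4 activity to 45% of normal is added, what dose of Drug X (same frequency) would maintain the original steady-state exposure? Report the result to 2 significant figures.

13 mg

The CYP3A4 pathway (88% of clearance) drops to 0.45× activity: 0.88 × 0.45 = 0.396.
Non-CYP routes (12%) are unchanged.
Relative clearance = 0.396 + 0.12 = 0.516.
Css,avg = (dose rate)/CL, so holding Css fixed requires dose ∝ CL: 25 × 0.516 = 13 mg.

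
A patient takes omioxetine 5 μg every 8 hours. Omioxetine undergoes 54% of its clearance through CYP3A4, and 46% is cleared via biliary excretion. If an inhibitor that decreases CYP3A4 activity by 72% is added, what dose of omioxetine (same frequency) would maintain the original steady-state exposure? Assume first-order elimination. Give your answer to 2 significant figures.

The CYP3A4 pathway (54% of clearance) is reduced to 0.28× activity: 0.54 × 0.28 = 0.1512.
Non-CYP routes (46%) are unchanged.
New clearance relative to baseline: 0.1512 + 0.46 = 0.6112.
To maintain the same steady-state level, dose must scale with clearance: new dose = 5 × 0.6112 = 3.1 μg.

3.1 μg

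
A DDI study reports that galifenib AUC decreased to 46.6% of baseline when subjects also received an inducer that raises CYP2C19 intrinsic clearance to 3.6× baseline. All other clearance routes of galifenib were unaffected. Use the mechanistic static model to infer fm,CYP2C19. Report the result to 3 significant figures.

0.441

CL'/CL = 1 / 0.466 = 2.146
3.6·fm + (1 − fm) = 2.146
fm = (2.146 − 1) / (3.6 − 1) = 0.441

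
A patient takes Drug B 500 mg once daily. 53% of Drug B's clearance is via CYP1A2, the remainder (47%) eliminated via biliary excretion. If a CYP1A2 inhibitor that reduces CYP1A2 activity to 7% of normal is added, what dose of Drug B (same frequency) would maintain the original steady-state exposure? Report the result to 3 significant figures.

The CYP1A2 pathway (53% of clearance) is reduced to 0.07× activity: 0.53 × 0.07 = 0.0371.
Non-CYP routes (47%) are unchanged.
New clearance relative to baseline: 0.0371 + 0.47 = 0.5071.
Css,avg = (dose rate)/CL, so holding Css fixed requires dose ∝ CL: 500 × 0.5071 = 254 mg.

254 mg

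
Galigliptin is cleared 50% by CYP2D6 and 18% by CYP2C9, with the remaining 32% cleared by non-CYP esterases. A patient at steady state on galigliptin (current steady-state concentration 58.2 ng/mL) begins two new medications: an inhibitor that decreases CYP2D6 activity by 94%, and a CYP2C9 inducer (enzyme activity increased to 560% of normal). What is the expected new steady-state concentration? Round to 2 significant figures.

The CYP2D6 pathway (50% of clearance) drops to 0.06× activity: 0.5 × 0.06 = 0.03.
The CYP2C9 pathway (18% of clearance) increases to 5.6× activity: 0.18 × 5.6 = 1.008.
The remaining 32% of clearance is unaffected.
Relative clearance = 0.03 + 1.008 + 0.32 = 1.358.
Steady-state concentration ∝ 1/CL: new value = 58.2 / 1.358 = 43 ng/mL.

43 ng/mL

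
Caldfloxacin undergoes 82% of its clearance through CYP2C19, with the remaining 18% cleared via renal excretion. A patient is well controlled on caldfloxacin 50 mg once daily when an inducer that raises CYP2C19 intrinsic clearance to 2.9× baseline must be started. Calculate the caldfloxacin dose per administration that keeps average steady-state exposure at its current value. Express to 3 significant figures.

The CYP2C19 pathway (82% of clearance) is boosted to 2.9× activity: 0.82 × 2.9 = 2.378.
Non-CYP routes (18%) are unchanged.
Relative clearance = 2.378 + 0.18 = 2.558.
Exposure is unchanged when dose changes in proportion to clearance. New dose = 50 mg × 2.558 = 128 mg.

128 mg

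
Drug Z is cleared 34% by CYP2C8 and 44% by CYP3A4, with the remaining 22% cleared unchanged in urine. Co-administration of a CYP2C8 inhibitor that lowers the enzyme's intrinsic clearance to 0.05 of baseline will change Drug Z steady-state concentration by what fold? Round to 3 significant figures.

1.48

The CYP2C8 pathway (34% of clearance) drops to 0.05× activity: 0.34 × 0.05 = 0.017.
CYP3A4 (44%) and the residual 22% are unaffected.
New clearance relative to baseline: 0.017 + 0.44 + 0.22 = 0.677.
Since steady-state concentration ∝ 1/CL, the ratio is 1 / 0.677 = 1.48.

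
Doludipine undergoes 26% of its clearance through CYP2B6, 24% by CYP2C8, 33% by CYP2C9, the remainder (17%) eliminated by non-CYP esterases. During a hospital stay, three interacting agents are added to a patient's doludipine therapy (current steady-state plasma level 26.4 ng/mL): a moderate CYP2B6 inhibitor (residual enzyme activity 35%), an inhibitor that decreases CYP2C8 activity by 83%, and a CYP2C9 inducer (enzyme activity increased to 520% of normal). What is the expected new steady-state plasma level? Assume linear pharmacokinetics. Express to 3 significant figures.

The CYP2B6 pathway (26% of clearance) falls to 0.35× activity: 0.26 × 0.35 = 0.091.
The CYP2C8 pathway (24% of clearance) falls to 0.17× activity: 0.24 × 0.17 = 0.0408.
The CYP2C9 pathway (33% of clearance) increases to 5.2× activity: 0.33 × 5.2 = 1.716.
The remaining 17% of clearance is unaffected.
CL_new/CL_old = 0.091 + 0.0408 + 1.716 + 0.17 = 2.0178.
New steady-state plasma level = 26.4 / 2.0178 = 13.1 ng/mL (concentration scales inversely with clearance).

13.1 ng/mL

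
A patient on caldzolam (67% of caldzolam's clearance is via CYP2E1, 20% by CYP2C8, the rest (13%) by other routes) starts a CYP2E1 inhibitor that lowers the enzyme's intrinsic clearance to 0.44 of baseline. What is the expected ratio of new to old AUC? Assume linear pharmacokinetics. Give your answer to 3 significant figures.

1.60

CYP2E1: 0.67 × 0.44 = 0.2948
CYP2C8: 0.2 (unchanged)
Other: 0.13 (unchanged)
CL_new/CL_old = 0.2948 + 0.2 + 0.13 = 0.6248.
AUC is inversely proportional to clearance, so the fold-change is 1 / 0.6248 = 1.60.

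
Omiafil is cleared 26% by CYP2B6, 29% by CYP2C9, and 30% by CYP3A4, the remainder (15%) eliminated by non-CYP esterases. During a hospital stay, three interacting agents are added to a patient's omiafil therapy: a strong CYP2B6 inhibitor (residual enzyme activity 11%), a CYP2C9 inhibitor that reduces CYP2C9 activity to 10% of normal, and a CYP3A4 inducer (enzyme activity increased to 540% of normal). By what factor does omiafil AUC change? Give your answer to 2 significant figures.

0.55

The CYP2B6 pathway (26% of clearance) drops to 0.11× activity: 0.26 × 0.11 = 0.0286.
The CYP2C9 pathway (29% of clearance) falls to 0.1× activity: 0.29 × 0.1 = 0.029.
The CYP3A4 pathway (30% of clearance) increases to 5.4× activity: 0.3 × 5.4 = 1.62.
Non-CYP routes (15%) are unchanged.
New clearance relative to baseline: 0.0286 + 0.029 + 1.62 + 0.15 = 1.8276.
Because AUC varies inversely with clearance, the combined effect is 1 / 1.8276 = 0.55.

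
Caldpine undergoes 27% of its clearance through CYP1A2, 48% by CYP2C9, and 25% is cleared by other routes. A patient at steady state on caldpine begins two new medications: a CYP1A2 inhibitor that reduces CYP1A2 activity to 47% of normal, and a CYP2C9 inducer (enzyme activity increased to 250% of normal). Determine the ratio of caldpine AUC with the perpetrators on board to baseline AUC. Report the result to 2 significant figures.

CYP1A2: 0.27 × 0.47 = 0.1269
CYP2C9: 0.48 × 2.5 = 1.2
Other: 0.25 (unchanged)
CL_new/CL_old = 0.1269 + 1.2 + 0.25 = 1.5769.
AUC ∝ 1/CL: fold-change = 1 / 1.5769 = 0.63.

0.63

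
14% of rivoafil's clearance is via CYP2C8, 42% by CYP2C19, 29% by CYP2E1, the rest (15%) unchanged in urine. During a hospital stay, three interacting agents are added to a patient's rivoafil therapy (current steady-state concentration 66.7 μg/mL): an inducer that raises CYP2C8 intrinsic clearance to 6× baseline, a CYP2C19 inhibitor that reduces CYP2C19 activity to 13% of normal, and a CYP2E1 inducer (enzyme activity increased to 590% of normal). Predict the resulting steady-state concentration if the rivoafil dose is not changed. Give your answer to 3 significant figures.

24.2 μg/mL

CYP2C8: 0.14 × 6 = 0.84
CYP2C19: 0.42 × 0.13 = 0.0546
CYP2E1: 0.29 × 5.9 = 1.711
Other: 0.15 (unchanged)
New clearance relative to baseline: 0.84 + 0.0546 + 1.711 + 0.15 = 2.7556.
Steady-state concentration ∝ 1/CL: new value = 66.7 / 2.7556 = 24.2 μg/mL.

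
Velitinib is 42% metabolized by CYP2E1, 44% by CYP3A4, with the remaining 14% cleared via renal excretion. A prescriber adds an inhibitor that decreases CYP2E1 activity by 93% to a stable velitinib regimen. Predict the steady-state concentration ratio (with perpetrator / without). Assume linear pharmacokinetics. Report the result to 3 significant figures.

1.64

The CYP2E1 pathway (42% of clearance) is reduced to 0.07× activity: 0.42 × 0.07 = 0.0294.
CYP3A4 (44%) and the residual 14% are unaffected.
New clearance relative to baseline: 0.0294 + 0.44 + 0.14 = 0.6094.
Steady-state concentration ratio = CL_old/CL_new = 1 / 0.6094 = 1.64.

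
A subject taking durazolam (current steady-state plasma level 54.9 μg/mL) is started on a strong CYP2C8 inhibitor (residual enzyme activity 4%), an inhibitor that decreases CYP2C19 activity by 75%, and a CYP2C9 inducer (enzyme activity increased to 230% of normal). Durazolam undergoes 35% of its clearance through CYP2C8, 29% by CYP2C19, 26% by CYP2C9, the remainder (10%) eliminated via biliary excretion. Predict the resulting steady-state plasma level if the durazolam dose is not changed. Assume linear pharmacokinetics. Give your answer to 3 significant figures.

70.0 μg/mL

The CYP2C8 pathway (35% of clearance) falls to 0.04× activity: 0.35 × 0.04 = 0.014.
The CYP2C19 pathway (29% of clearance) drops to 0.25× activity: 0.29 × 0.25 = 0.0725.
The CYP2C9 pathway (26% of clearance) increases to 2.3× activity: 0.26 × 2.3 = 0.598.
Non-CYP routes (10%) are unchanged.
Relative clearance = 0.014 + 0.0725 + 0.598 + 0.1 = 0.7845.
Dividing the baseline by the relative clearance: 54.9 / 0.7845 = 70.0 μg/mL.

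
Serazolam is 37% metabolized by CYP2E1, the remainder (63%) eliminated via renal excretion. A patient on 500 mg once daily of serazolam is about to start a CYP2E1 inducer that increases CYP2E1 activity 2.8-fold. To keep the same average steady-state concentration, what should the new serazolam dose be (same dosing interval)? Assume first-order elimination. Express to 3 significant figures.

833 mg

The CYP2E1 pathway (37% of clearance) is boosted to 2.8× activity: 0.37 × 2.8 = 1.036.
The remaining 63% of clearance is unaffected.
Relative clearance = 1.036 + 0.63 = 1.666.
Exposure is unchanged when dose changes in proportion to clearance. New dose = 500 mg × 1.666 = 833 mg.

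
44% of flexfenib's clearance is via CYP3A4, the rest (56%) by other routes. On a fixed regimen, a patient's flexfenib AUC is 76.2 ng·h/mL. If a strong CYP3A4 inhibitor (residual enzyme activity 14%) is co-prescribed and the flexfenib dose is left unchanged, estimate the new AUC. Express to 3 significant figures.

123 ng·h/mL

The CYP3A4 pathway (44% of clearance) is reduced to 0.14× activity: 0.44 × 0.14 = 0.0616.
Non-CYP routes (56%) are unchanged.
New clearance relative to baseline: 0.0616 + 0.56 = 0.6216.
With dosing unchanged, AUC scales as 1/CL: 76.2 / 0.6216 = 123 ng·h/mL.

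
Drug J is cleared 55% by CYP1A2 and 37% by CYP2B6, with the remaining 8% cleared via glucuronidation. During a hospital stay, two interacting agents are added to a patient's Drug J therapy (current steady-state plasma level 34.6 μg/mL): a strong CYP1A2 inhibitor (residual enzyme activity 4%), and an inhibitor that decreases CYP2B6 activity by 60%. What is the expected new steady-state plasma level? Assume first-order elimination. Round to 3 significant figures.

138 μg/mL

The CYP1A2 pathway (55% of clearance) is reduced to 0.04× activity: 0.55 × 0.04 = 0.022.
The CYP2B6 pathway (37% of clearance) drops to 0.4× activity: 0.37 × 0.4 = 0.148.
The remaining 8% of clearance is unaffected.
Relative clearance = 0.022 + 0.148 + 0.08 = 0.25.
Dividing the baseline by the relative clearance: 34.6 / 0.25 = 138 μg/mL.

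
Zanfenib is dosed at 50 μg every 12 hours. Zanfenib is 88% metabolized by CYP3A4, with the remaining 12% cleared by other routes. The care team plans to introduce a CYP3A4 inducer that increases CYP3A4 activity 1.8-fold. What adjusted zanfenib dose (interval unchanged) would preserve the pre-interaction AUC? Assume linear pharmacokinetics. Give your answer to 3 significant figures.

85.2 μg

The CYP3A4 pathway (88% of clearance) increases to 1.8× activity: 0.88 × 1.8 = 1.584.
The remaining 12% of clearance is unaffected.
Relative clearance = 1.584 + 0.12 = 1.704.
To maintain the same steady-state level, dose must scale with clearance: new dose = 50 × 1.704 = 85.2 μg.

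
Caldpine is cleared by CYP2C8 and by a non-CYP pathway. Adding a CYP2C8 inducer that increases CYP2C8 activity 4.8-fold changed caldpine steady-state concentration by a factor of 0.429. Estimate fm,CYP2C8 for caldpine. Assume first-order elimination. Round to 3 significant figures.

CL'/CL = 1 / 0.429 = 2.331
4.8·fm + (1 − fm) = 2.331
fm = (2.331 − 1) / (4.8 − 1) = 0.350

0.350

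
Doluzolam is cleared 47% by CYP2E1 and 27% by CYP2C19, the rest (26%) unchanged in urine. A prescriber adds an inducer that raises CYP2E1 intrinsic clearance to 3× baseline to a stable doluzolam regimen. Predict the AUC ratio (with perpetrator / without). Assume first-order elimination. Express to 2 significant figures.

The CYP2E1 pathway (47% of clearance) is boosted to 3× activity: 0.47 × 3 = 1.41.
CYP2C19 (27%) and the residual 26% are unaffected.
Relative clearance = 1.41 + 0.27 + 0.26 = 1.94.
AUC is inversely proportional to clearance, so the fold-change is 1 / 1.94 = 0.52.

0.52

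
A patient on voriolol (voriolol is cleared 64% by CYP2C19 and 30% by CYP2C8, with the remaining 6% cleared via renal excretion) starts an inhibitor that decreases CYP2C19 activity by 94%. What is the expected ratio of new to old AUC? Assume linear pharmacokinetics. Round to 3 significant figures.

2.51

The CYP2C19 pathway (64% of clearance) is reduced to 0.06× activity: 0.64 × 0.06 = 0.0384.
CYP2C8 (30%) and the residual 6% are unaffected.
CL_new/CL_old = 0.0384 + 0.3 + 0.06 = 0.3984.
AUC ratio = CL_old/CL_new = 1 / 0.3984 = 2.51.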